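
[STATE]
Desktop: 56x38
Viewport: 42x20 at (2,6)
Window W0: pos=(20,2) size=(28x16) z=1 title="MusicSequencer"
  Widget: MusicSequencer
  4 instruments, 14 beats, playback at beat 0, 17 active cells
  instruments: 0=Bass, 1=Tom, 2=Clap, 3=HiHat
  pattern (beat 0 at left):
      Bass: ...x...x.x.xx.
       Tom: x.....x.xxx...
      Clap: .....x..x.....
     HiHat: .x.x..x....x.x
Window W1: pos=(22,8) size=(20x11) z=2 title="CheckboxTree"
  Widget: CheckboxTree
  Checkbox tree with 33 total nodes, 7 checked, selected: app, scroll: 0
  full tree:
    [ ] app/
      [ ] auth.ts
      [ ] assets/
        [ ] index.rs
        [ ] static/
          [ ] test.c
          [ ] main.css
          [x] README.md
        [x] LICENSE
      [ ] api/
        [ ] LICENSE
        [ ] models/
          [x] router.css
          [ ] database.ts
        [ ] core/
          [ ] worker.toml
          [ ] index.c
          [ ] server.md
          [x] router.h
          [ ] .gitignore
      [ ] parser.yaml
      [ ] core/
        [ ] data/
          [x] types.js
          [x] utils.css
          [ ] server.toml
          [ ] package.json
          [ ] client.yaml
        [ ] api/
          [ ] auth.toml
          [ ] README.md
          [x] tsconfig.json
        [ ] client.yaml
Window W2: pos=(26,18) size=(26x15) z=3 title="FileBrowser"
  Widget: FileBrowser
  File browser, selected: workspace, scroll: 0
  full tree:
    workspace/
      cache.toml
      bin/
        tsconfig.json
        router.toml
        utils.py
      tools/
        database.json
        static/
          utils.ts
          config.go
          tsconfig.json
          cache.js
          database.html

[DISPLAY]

                  ┃  Bass···█···█·█·██·   
                  ┃   Tom█·····█·███···   
                  ┃ ┏━━━━━━━━━━━━━━━━━━┓  
                  ┃ ┃ CheckboxTree     ┃  
                  ┃ ┠──────────────────┨  
                  ┃ ┃>[-] app/         ┃  
                  ┃ ┃   [ ] auth.ts    ┃  
                  ┃ ┃   [-] assets/    ┃  
                  ┃ ┃     [ ] index.rs ┃  
                  ┃ ┃     [-] static/  ┃  
                  ┃ ┃       [ ] test.c ┃  
                  ┗━┃       [ ] main.cs┃━━
                    ┗━━━┏━━━━━━━━━━━━━━━━━
                        ┃ FileBrowser     
                        ┠─────────────────
                        ┃> [-] workspace/ 
                        ┃    cache.toml   
                        ┃    [+] bin/     
                        ┃    [+] tools/   
                        ┃                 


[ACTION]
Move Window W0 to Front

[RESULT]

                  ┃  Bass···█···█·█·██·   
                  ┃   Tom█·····█·███···   
                  ┃  Clap·····█··█·····   
                  ┃ HiHat·█·█··█····█·█   
                  ┃                       
                  ┃                       
                  ┃                       
                  ┃                       
                  ┃                       
                  ┃                       
                  ┃                       
                  ┗━━━━━━━━━━━━━━━━━━━━━━━
                    ┗━━━┏━━━━━━━━━━━━━━━━━
                        ┃ FileBrowser     
                        ┠─────────────────
                        ┃> [-] workspace/ 
                        ┃    cache.toml   
                        ┃    [+] bin/     
                        ┃    [+] tools/   
                        ┃                 


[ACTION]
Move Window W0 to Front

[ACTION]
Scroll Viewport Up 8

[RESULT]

                                          
                                          
                  ┏━━━━━━━━━━━━━━━━━━━━━━━
                  ┃ MusicSequencer        
                  ┠───────────────────────
                  ┃      ▼1234567890123   
                  ┃  Bass···█···█·█·██·   
                  ┃   Tom█·····█·███···   
                  ┃  Clap·····█··█·····   
                  ┃ HiHat·█·█··█····█·█   
                  ┃                       
                  ┃                       
                  ┃                       
                  ┃                       
                  ┃                       
                  ┃                       
                  ┃                       
                  ┗━━━━━━━━━━━━━━━━━━━━━━━
                    ┗━━━┏━━━━━━━━━━━━━━━━━
                        ┃ FileBrowser     


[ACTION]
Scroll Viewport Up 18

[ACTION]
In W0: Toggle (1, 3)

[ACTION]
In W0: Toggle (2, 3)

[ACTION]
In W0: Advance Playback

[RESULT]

                                          
                                          
                  ┏━━━━━━━━━━━━━━━━━━━━━━━
                  ┃ MusicSequencer        
                  ┠───────────────────────
                  ┃      0▼234567890123   
                  ┃  Bass···█···█·█·██·   
                  ┃   Tom█··█··█·███···   
                  ┃  Clap···█·█··█·····   
                  ┃ HiHat·█·█··█····█·█   
                  ┃                       
                  ┃                       
                  ┃                       
                  ┃                       
                  ┃                       
                  ┃                       
                  ┃                       
                  ┗━━━━━━━━━━━━━━━━━━━━━━━
                    ┗━━━┏━━━━━━━━━━━━━━━━━
                        ┃ FileBrowser     


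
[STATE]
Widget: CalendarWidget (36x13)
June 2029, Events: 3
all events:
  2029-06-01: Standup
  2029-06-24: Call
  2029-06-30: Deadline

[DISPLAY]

             June 2029              
Mo Tu We Th Fr Sa Su                
             1*  2  3               
 4  5  6  7  8  9 10                
11 12 13 14 15 16 17                
18 19 20 21 22 23 24*               
25 26 27 28 29 30*                  
                                    
                                    
                                    
                                    
                                    
                                    


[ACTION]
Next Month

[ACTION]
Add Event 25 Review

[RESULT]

             July 2029              
Mo Tu We Th Fr Sa Su                
                   1                
 2  3  4  5  6  7  8                
 9 10 11 12 13 14 15                
16 17 18 19 20 21 22                
23 24 25* 26 27 28 29               
30 31                               
                                    
                                    
                                    
                                    
                                    


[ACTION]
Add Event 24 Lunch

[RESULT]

             July 2029              
Mo Tu We Th Fr Sa Su                
                   1                
 2  3  4  5  6  7  8                
 9 10 11 12 13 14 15                
16 17 18 19 20 21 22                
23 24* 25* 26 27 28 29              
30 31                               
                                    
                                    
                                    
                                    
                                    


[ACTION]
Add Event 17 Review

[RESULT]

             July 2029              
Mo Tu We Th Fr Sa Su                
                   1                
 2  3  4  5  6  7  8                
 9 10 11 12 13 14 15                
16 17* 18 19 20 21 22               
23 24* 25* 26 27 28 29              
30 31                               
                                    
                                    
                                    
                                    
                                    


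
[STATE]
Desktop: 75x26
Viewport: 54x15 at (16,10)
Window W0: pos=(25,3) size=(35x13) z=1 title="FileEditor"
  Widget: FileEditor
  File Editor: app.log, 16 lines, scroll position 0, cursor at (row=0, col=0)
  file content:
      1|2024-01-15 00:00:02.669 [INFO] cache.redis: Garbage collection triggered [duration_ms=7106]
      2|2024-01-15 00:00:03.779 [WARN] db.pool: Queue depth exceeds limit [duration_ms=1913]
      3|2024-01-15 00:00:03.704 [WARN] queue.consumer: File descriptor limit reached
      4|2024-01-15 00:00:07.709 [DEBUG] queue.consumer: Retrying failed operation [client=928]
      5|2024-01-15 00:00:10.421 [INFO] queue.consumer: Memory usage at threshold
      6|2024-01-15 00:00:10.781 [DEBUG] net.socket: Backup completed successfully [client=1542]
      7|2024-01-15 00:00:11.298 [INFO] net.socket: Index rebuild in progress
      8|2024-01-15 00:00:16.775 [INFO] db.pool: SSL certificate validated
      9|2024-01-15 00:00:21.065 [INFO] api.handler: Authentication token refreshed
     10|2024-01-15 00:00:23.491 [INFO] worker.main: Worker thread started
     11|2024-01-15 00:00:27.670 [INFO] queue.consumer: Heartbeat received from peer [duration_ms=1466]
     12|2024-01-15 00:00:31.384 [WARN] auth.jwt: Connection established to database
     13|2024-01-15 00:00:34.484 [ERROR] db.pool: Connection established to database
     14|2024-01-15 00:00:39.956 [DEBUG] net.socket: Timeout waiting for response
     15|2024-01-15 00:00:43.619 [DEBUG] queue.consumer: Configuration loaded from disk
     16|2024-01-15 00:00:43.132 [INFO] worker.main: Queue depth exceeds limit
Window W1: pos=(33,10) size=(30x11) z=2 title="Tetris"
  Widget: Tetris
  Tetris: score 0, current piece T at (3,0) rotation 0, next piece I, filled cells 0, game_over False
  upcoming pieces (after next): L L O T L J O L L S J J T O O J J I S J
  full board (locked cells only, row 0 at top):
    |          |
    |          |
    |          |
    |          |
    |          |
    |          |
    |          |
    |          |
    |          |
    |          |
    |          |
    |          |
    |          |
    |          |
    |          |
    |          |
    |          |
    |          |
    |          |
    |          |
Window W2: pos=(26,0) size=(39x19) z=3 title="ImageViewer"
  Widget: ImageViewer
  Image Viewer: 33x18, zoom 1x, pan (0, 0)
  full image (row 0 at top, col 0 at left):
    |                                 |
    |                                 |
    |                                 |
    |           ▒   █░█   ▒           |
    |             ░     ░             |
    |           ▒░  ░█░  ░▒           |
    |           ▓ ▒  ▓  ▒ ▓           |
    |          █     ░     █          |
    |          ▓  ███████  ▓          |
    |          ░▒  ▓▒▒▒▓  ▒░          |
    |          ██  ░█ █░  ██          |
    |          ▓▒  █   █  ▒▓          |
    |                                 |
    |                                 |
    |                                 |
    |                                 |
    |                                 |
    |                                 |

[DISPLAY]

         ┃┃          █     ░     █              ┃     
         ┃┃          ▓  ███████  ▓              ┃     
         ┃┃          ░▒  ▓▒▒▒▓  ▒░              ┃     
         ┃┃          ██  ░█ █░  ██              ┃     
         ┃┃          ▓▒  █   █  ▒▓              ┃     
         ┗┃                                     ┃     
          ┃                                     ┃     
          ┃                                     ┃     
          ┗━━━━━━━━━━━━━━━━━━━━━━━━━━━━━━━━━━━━━┛     
                 ┃          │Score:           ┃       
                 ┗━━━━━━━━━━━━━━━━━━━━━━━━━━━━┛       
                                                      
                                                      
                                                      
                                                      


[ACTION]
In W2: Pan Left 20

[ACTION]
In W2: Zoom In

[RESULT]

         ┃┃                      ▒▒      ██░░██ ┃     
         ┃┃                          ░░         ┃     
         ┃┃                          ░░         ┃     
         ┃┃                      ▒▒░░    ░░██░░ ┃     
         ┃┃                      ▒▒░░    ░░██░░ ┃     
         ┗┃                      ▓▓  ▒▒    ▓▓   ┃     
          ┃                      ▓▓  ▒▒    ▓▓   ┃     
          ┃                    ██          ░░   ┃     
          ┗━━━━━━━━━━━━━━━━━━━━━━━━━━━━━━━━━━━━━┛     
                 ┃          │Score:           ┃       
                 ┗━━━━━━━━━━━━━━━━━━━━━━━━━━━━┛       
                                                      
                                                      
                                                      
                                                      


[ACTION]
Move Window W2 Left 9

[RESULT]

 ┃                      ▒▒      ██░░██ ┃━━━━━━┓       
 ┃                          ░░         ┃      ┃       
 ┃                          ░░         ┃──────┨       
 ┃                      ▒▒░░    ░░██░░ ┃      ┃       
 ┃                      ▒▒░░    ░░██░░ ┃      ┃       
 ┃                      ▓▓  ▒▒    ▓▓   ┃      ┃       
 ┃                      ▓▓  ▒▒    ▓▓   ┃      ┃       
 ┃                    ██          ░░   ┃      ┃       
 ┗━━━━━━━━━━━━━━━━━━━━━━━━━━━━━━━━━━━━━┛      ┃       
                 ┃          │Score:           ┃       
                 ┗━━━━━━━━━━━━━━━━━━━━━━━━━━━━┛       
                                                      
                                                      
                                                      
                                                      


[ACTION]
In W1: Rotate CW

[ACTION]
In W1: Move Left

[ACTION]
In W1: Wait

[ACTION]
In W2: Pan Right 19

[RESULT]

 ┃   ▒▒      ██░░██      ▒▒            ┃━━━━━━┓       
 ┃       ░░          ░░                ┃      ┃       
 ┃       ░░          ░░                ┃──────┨       
 ┃   ▒▒░░    ░░██░░    ░░▒▒            ┃      ┃       
 ┃   ▒▒░░    ░░██░░    ░░▒▒            ┃      ┃       
 ┃   ▓▓  ▒▒    ▓▓    ▒▒  ▓▓            ┃      ┃       
 ┃   ▓▓  ▒▒    ▓▓    ▒▒  ▓▓            ┃      ┃       
 ┃ ██          ░░          ██          ┃      ┃       
 ┗━━━━━━━━━━━━━━━━━━━━━━━━━━━━━━━━━━━━━┛      ┃       
                 ┃          │Score:           ┃       
                 ┗━━━━━━━━━━━━━━━━━━━━━━━━━━━━┛       
                                                      
                                                      
                                                      
                                                      


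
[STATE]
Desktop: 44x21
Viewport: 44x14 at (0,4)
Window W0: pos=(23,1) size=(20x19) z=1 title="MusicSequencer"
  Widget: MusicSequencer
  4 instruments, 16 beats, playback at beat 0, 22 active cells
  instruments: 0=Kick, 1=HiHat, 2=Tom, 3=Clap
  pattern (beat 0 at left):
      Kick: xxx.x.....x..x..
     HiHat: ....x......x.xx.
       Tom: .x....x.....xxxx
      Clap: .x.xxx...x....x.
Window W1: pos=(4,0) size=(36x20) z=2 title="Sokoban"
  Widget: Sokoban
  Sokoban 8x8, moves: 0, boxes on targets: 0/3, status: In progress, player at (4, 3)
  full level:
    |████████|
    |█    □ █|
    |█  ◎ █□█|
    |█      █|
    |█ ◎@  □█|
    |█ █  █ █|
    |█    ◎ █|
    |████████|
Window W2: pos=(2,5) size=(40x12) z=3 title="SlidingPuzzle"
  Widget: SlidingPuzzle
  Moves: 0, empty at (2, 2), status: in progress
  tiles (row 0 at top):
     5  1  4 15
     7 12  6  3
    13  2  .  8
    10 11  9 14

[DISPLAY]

    ┃█    □ █                          ┃01┃ 
  ┏━━━━━━━━━━━━━━━━━━━━━━━━━━━━━━━━━━━━━━┓┃ 
  ┃ SlidingPuzzle                        ┃┃ 
  ┠──────────────────────────────────────┨┃ 
  ┃┌────┬────┬────┬────┐                 ┃┃ 
  ┃│  5 │  1 │  4 │ 15 │                 ┃┃ 
  ┃├────┼────┼────┼────┤                 ┃┃ 
  ┃│  7 │ 12 │  6 │  3 │                 ┃┃ 
  ┃├────┼────┼────┼────┤                 ┃┃ 
  ┃│ 13 │  2 │    │  8 │                 ┃┃ 
  ┃├────┼────┼────┼────┤                 ┃┃ 
  ┃│ 10 │ 11 │  9 │ 14 │                 ┃┃ 
  ┗━━━━━━━━━━━━━━━━━━━━━━━━━━━━━━━━━━━━━━┛┃ 
    ┃                                  ┃  ┃ 


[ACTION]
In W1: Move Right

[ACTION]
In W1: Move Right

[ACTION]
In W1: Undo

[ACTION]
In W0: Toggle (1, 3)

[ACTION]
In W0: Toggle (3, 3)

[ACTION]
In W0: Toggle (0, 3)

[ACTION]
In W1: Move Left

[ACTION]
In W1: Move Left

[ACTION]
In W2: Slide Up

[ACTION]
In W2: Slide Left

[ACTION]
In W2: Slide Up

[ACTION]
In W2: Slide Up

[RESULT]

    ┃█    □ █                          ┃01┃ 
  ┏━━━━━━━━━━━━━━━━━━━━━━━━━━━━━━━━━━━━━━┓┃ 
  ┃ SlidingPuzzle                        ┃┃ 
  ┠──────────────────────────────────────┨┃ 
  ┃┌────┬────┬────┬────┐                 ┃┃ 
  ┃│  5 │  1 │  4 │ 15 │                 ┃┃ 
  ┃├────┼────┼────┼────┤                 ┃┃ 
  ┃│  7 │ 12 │  6 │  3 │                 ┃┃ 
  ┃├────┼────┼────┼────┤                 ┃┃ 
  ┃│ 13 │  2 │  9 │  8 │                 ┃┃ 
  ┃├────┼────┼────┼────┤                 ┃┃ 
  ┃│ 10 │ 11 │ 14 │    │                 ┃┃ 
  ┗━━━━━━━━━━━━━━━━━━━━━━━━━━━━━━━━━━━━━━┛┃ 
    ┃                                  ┃  ┃ 


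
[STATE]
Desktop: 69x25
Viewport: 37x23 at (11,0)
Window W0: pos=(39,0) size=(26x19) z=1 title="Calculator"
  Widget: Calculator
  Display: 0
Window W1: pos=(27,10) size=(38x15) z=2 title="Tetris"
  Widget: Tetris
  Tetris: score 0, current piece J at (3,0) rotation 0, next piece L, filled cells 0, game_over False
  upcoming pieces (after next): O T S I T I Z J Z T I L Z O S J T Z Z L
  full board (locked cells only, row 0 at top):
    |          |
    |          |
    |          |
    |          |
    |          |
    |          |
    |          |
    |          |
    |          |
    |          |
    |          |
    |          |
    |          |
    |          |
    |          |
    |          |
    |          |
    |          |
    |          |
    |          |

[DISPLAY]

                            ┏━━━━━━━━
                            ┃ Calcula
                            ┠────────
                            ┃        
                            ┃┌───┬───
                            ┃│ 7 │ 8 
                            ┃├───┼───
                            ┃│ 4 │ 5 
                            ┃├───┼───
                            ┃│ 1 │ 2 
                ┏━━━━━━━━━━━━━━━━━━━━
                ┃ Tetris             
                ┠────────────────────
                ┃          │Next:    
                ┃          │  ▒      
                ┃          │▒▒▒      
                ┃          │         
                ┃          │         
                ┃          │         
                ┃          │Score:   
                ┃          │0        
                ┃          │         
                ┃          │         


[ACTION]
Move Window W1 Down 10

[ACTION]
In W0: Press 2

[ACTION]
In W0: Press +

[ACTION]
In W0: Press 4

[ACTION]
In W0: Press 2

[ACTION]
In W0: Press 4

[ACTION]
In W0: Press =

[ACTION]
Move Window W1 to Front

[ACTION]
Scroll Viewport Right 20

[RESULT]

        ┏━━━━━━━━━━━━━━━━━━━━━━━━┓   
        ┃ Calculator             ┃   
        ┠────────────────────────┨   
        ┃                     426┃   
        ┃┌───┬───┬───┬───┐       ┃   
        ┃│ 7 │ 8 │ 9 │ ÷ │       ┃   
        ┃├───┼───┼───┼───┤       ┃   
        ┃│ 4 │ 5 │ 6 │ × │       ┃   
        ┃├───┼───┼───┼───┤       ┃   
        ┃│ 1 │ 2 │ 3 │ - │       ┃   
━━━━━━━━━━━━━━━━━━━━━━━━━━━━━━━━━┓   
tris                             ┃   
─────────────────────────────────┨   
       │Next:                    ┃   
       │  ▒                      ┃   
       │▒▒▒                      ┃   
       │                         ┃   
       │                         ┃   
       │                         ┃   
       │Score:                   ┃   
       │0                        ┃   
       │                         ┃   
       │                         ┃   


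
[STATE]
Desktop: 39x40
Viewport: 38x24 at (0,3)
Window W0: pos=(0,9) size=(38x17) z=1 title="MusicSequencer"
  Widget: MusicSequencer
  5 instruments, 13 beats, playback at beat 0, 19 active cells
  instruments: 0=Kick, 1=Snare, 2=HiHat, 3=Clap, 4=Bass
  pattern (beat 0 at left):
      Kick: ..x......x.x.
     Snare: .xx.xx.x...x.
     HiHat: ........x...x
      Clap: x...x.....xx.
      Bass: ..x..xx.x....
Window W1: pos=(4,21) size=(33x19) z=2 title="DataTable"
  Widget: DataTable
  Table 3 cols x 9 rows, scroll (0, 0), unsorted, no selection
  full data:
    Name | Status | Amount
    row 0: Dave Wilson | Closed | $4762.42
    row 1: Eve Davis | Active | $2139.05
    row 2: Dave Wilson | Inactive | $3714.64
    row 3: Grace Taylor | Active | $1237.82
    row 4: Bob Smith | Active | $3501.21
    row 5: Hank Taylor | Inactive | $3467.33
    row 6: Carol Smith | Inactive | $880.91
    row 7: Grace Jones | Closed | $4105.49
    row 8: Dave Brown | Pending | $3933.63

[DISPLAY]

                                      
                                      
                                      
                                      
                                      
                                      
┏━━━━━━━━━━━━━━━━━━━━━━━━━━━━━━━━━━━━┓
┃ MusicSequencer                     ┃
┠────────────────────────────────────┨
┃      ▼123456789012                 ┃
┃  Kick··█······█·█·                 ┃
┃ Snare·██·██·█···█·                 ┃
┃ HiHat········█···█                 ┃
┃  Clap█···█·····██·                 ┃
┃  Bass··█··██·█····                 ┃
┃                                    ┃
┃                                    ┃
┃                                    ┃
┃   ┏━━━━━━━━━━━━━━━━━━━━━━━━━━━━━━━┓┃
┃   ┃ DataTable                     ┃┃
┃   ┠───────────────────────────────┨┃
┃   ┃Name        │Status  │Amount   ┃┃
┗━━━┃────────────┼────────┼──────── ┃┛
    ┃Dave Wilson │Closed  │$4762.42 ┃ 


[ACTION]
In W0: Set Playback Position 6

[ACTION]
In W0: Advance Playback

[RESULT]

                                      
                                      
                                      
                                      
                                      
                                      
┏━━━━━━━━━━━━━━━━━━━━━━━━━━━━━━━━━━━━┓
┃ MusicSequencer                     ┃
┠────────────────────────────────────┨
┃      0123456▼89012                 ┃
┃  Kick··█······█·█·                 ┃
┃ Snare·██·██·█···█·                 ┃
┃ HiHat········█···█                 ┃
┃  Clap█···█·····██·                 ┃
┃  Bass··█··██·█····                 ┃
┃                                    ┃
┃                                    ┃
┃                                    ┃
┃   ┏━━━━━━━━━━━━━━━━━━━━━━━━━━━━━━━┓┃
┃   ┃ DataTable                     ┃┃
┃   ┠───────────────────────────────┨┃
┃   ┃Name        │Status  │Amount   ┃┃
┗━━━┃────────────┼────────┼──────── ┃┛
    ┃Dave Wilson │Closed  │$4762.42 ┃ 


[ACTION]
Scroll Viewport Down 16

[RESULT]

┃  Clap█···█·····██·                 ┃
┃  Bass··█··██·█····                 ┃
┃                                    ┃
┃                                    ┃
┃                                    ┃
┃   ┏━━━━━━━━━━━━━━━━━━━━━━━━━━━━━━━┓┃
┃   ┃ DataTable                     ┃┃
┃   ┠───────────────────────────────┨┃
┃   ┃Name        │Status  │Amount   ┃┃
┗━━━┃────────────┼────────┼──────── ┃┛
    ┃Dave Wilson │Closed  │$4762.42 ┃ 
    ┃Eve Davis   │Active  │$2139.05 ┃ 
    ┃Dave Wilson │Inactive│$3714.64 ┃ 
    ┃Grace Taylor│Active  │$1237.82 ┃ 
    ┃Bob Smith   │Active  │$3501.21 ┃ 
    ┃Hank Taylor │Inactive│$3467.33 ┃ 
    ┃Carol Smith │Inactive│$880.91  ┃ 
    ┃Grace Jones │Closed  │$4105.49 ┃ 
    ┃Dave Brown  │Pending │$3933.63 ┃ 
    ┃                               ┃ 
    ┃                               ┃ 
    ┃                               ┃ 
    ┃                               ┃ 
    ┗━━━━━━━━━━━━━━━━━━━━━━━━━━━━━━━┛ 


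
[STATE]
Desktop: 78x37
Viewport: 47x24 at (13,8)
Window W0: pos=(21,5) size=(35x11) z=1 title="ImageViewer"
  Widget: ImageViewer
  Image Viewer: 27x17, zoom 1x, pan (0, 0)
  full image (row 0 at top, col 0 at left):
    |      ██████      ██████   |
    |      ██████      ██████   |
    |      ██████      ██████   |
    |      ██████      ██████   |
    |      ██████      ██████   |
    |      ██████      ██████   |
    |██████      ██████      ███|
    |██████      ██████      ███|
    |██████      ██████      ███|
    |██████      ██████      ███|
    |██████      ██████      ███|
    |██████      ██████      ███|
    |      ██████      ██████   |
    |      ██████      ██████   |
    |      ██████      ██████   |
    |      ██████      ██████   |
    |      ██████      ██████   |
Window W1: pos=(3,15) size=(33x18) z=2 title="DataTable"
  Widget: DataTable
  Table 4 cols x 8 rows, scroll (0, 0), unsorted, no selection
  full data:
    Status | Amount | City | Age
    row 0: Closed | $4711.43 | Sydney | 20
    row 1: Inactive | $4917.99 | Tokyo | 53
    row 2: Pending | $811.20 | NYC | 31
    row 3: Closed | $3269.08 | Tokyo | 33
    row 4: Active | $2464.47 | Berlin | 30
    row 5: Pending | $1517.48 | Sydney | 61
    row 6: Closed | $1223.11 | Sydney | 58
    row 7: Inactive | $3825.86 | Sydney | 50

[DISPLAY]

        ┃      ██████      ██████         ┃    
        ┃      ██████      ██████         ┃    
        ┃      ██████      ██████         ┃    
        ┃      ██████      ██████         ┃    
        ┃      ██████      ██████         ┃    
        ┃      ██████      ██████         ┃    
        ┃██████      ██████      ███      ┃    
━━━━━━━━━━━━━━━━━━━━━━┓━━━━━━━━━━━━━━━━━━━┛    
e                     ┃                        
──────────────────────┨                        
Amount  │City  │Age   ┃                        
────────┼──────┼───   ┃                        
$4711.43│Sydney│20    ┃                        
$4917.99│Tokyo │53    ┃                        
$811.20 │NYC   │31    ┃                        
$3269.08│Tokyo │33    ┃                        
$2464.47│Berlin│30    ┃                        
$1517.48│Sydney│61    ┃                        
$1223.11│Sydney│58    ┃                        
$3825.86│Sydney│50    ┃                        
                      ┃                        
                      ┃                        
                      ┃                        
                      ┃                        


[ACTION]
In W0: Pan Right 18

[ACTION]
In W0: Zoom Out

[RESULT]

        ┃██████                           ┃    
        ┃██████                           ┃    
        ┃██████                           ┃    
        ┃██████                           ┃    
        ┃██████                           ┃    
        ┃██████                           ┃    
        ┃      ███                        ┃    
━━━━━━━━━━━━━━━━━━━━━━┓━━━━━━━━━━━━━━━━━━━┛    
e                     ┃                        
──────────────────────┨                        
Amount  │City  │Age   ┃                        
────────┼──────┼───   ┃                        
$4711.43│Sydney│20    ┃                        
$4917.99│Tokyo │53    ┃                        
$811.20 │NYC   │31    ┃                        
$3269.08│Tokyo │33    ┃                        
$2464.47│Berlin│30    ┃                        
$1517.48│Sydney│61    ┃                        
$1223.11│Sydney│58    ┃                        
$3825.86│Sydney│50    ┃                        
                      ┃                        
                      ┃                        
                      ┃                        
                      ┃                        


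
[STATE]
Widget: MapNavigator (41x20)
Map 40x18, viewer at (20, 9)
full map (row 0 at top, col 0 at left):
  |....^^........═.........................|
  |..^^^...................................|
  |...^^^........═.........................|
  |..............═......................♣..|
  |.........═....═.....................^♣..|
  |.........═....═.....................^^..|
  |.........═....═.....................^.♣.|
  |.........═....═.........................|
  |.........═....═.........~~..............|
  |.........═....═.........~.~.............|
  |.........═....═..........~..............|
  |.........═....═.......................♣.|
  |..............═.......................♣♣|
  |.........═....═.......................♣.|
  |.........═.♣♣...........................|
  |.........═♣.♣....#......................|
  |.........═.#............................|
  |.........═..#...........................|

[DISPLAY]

                                         
....^^........═......................... 
..^^^................................... 
...^^^........═......................... 
..............═......................♣.. 
.........═....═.....................^♣.. 
.........═....═.....................^^.. 
.........═....═.....................^.♣. 
.........═....═......................... 
.........═....═.........~~.............. 
.........═....═.....@...~.~............. 
.........═....═..........~.............. 
.........═....═.......................♣. 
..............═.......................♣♣ 
.........═....═.......................♣. 
.........═.♣♣........................... 
.........═♣.♣....#...................... 
.........═.#............................ 
.........═..#........................... 
                                         


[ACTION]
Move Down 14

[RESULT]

.........═....═......................... 
.........═....═.........~~.............. 
.........═....═.........~.~............. 
.........═....═..........~.............. 
.........═....═.......................♣. 
..............═.......................♣♣ 
.........═....═.......................♣. 
.........═.♣♣........................... 
.........═♣.♣....#...................... 
.........═.#............................ 
.........═..#.......@................... 
                                         
                                         
                                         
                                         
                                         
                                         
                                         
                                         
                                         


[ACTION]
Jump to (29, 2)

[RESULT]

                                         
                                         
                                         
                                         
                                         
                                         
                                         
                                         
.....═.........................          
...............................          
.....═..............@..........          
.....═......................♣..          
═....═.....................^♣..          
═....═.....................^^..          
═....═.....................^.♣.          
═....═.........................          
═....═.........~~..............          
═....═.........~.~.............          
═....═..........~..............          
═....═.......................♣.          


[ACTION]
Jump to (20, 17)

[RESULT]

.........═....═......................... 
.........═....═.........~~.............. 
.........═....═.........~.~............. 
.........═....═..........~.............. 
.........═....═.......................♣. 
..............═.......................♣♣ 
.........═....═.......................♣. 
.........═.♣♣........................... 
.........═♣.♣....#...................... 
.........═.#............................ 
.........═..#.......@................... 
                                         
                                         
                                         
                                         
                                         
                                         
                                         
                                         
                                         


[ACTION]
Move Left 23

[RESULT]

                    .........═....═......
                    .........═....═......
                    .........═....═......
                    .........═....═......
                    .........═....═......
                    ..............═......
                    .........═....═......
                    .........═.♣♣........
                    .........═♣.♣....#...
                    .........═.#.........
                    @........═..#........
                                         
                                         
                                         
                                         
                                         
                                         
                                         
                                         
                                         


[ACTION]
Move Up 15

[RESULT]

                                         
                                         
                                         
                                         
                                         
                                         
                                         
                                         
                    ....^^........═......
                    ..^^^................
                    @..^^^........═......
                    ..............═......
                    .........═....═......
                    .........═....═......
                    .........═....═......
                    .........═....═......
                    .........═....═......
                    .........═....═......
                    .........═....═......
                    .........═....═......


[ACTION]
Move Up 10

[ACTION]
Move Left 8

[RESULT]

                                         
                                         
                                         
                                         
                                         
                                         
                                         
                                         
                                         
                                         
                    @...^^........═......
                    ..^^^................
                    ...^^^........═......
                    ..............═......
                    .........═....═......
                    .........═....═......
                    .........═....═......
                    .........═....═......
                    .........═....═......
                    .........═....═......
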